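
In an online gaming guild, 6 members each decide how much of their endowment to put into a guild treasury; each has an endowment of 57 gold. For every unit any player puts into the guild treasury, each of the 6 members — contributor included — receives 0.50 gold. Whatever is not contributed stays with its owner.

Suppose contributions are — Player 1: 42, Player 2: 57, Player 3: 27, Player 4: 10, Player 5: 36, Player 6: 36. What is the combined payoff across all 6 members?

758.00 gold

Total contributed: 42 + 57 + 27 + 10 + 36 + 36 = 208; total kept: 6 × 57 − 208 = 134.
The guild treasury pays out 0.50 × 6 × 208 = 624.00 in aggregate.
Group total = 134 + 624.00 = 758.00.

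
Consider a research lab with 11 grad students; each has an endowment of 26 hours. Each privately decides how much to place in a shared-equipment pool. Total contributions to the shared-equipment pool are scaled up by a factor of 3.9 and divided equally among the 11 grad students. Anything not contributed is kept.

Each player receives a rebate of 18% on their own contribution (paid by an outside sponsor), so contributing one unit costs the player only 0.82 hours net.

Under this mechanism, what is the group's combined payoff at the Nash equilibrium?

The effective private return is (3.9/11) / 0.82 = 0.4324, which is still under 1, so the mechanism doesn't change anyone's dominant strategy: zero contribution.
At the Nash equilibrium no one contributes; group total payoff = 11 × 26 = 286.

286.00 hours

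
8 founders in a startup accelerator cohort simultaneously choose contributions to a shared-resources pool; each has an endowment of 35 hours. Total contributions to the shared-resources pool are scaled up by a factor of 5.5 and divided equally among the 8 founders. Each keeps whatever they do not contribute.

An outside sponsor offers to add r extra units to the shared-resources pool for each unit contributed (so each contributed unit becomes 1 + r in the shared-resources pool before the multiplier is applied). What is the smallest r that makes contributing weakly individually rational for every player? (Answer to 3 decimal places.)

0.455

With matching at rate r, one contributed unit becomes (1 + r) in the shared-resources pool and returns 5.5 × (1 + r) / 8 to the contributor.
Setting this equal to 1: 1 + r = 8/5.5 = 1.4545.
So the minimum matching rate is r = 1.4545 − 1 = 0.455.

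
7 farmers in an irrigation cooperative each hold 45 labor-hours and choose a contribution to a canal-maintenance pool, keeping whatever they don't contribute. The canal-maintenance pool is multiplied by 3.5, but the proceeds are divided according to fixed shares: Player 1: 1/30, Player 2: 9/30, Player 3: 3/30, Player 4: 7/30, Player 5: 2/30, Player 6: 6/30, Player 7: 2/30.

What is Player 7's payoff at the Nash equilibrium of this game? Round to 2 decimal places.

55.50 labor-hours

For player j, contributing a unit is worthwhile iff 3.5 × (j's share) ≥ 1, i.e. iff j's share is at least 0.2857.
Player 2 alone (share 9/30) is above the threshold, contributing 45; the remaining 6 contribute 0. Total contributed: 45.
Player 7 keeps 45 and receives 3.5 × 45 × 2/30 = 10.50 from the canal-maintenance pool, for a payoff of 55.50.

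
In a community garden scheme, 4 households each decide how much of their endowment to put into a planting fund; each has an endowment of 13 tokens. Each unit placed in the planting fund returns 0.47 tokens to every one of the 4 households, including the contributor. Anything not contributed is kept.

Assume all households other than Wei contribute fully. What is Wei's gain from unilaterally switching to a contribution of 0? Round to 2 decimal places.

6.89 tokens

Switching from a contribution of 13 to 0 lets Wei keep an extra 13 tokens, but lowers the planting fund by 13, which costs Wei their own share of that drop: 0.47 × 13 = 6.11.
Net gain = 13 − 6.11 = 6.89. The private return per contributed unit (0.47) is below 1, so free-riding is indeed the best response regardless of what the others do.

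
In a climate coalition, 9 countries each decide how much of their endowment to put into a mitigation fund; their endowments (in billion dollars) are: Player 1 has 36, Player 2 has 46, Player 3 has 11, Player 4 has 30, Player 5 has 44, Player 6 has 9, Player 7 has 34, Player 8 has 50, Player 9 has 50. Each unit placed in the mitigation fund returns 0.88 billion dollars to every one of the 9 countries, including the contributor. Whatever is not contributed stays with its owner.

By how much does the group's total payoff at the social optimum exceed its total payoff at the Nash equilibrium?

The private return per contributed unit is 0.88 < 1 for everyone, so the Nash equilibrium is zero contribution and the group total is Σ E_j = 36 + 46 + 11 + 30 + 44 + 9 + 34 + 50 + 50 = 310.
Each contributed unit returns 7.920 to the group, so the social optimum is full contribution by everyone: group total = 7.920 × 310 = 2455.20.
Efficiency loss = (7.920 − 1) × 310 = 2145.20.

2145.20 billion dollars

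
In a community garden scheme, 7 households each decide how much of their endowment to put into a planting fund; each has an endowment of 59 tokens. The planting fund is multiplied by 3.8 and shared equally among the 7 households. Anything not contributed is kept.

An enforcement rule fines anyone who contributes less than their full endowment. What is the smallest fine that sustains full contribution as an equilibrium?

Given the others contribute fully, the best deviation is to contribute 0 (any partial contribution still incurs the fine and gives up units whose private return 0.5429 is below 1).
Deviating from 59 to 0 saves 59 tokens but forfeits the deviator's share of the drop in the planting fund: 3.8/7 × 59 = 32.03.
So the deviation gain is 59 − 32.03 = 26.97, and the fine must be at least 26.97 tokens to wipe it out.

26.97 tokens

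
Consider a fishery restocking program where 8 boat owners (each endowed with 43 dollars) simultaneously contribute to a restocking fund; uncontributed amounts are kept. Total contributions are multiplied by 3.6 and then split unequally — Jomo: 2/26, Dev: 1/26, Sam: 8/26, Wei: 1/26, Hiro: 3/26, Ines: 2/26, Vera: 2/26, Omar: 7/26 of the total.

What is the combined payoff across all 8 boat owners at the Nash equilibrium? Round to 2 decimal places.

Player j's private return per contributed unit is 3.6 × (j's share). Contributing is weakly dominant for j when that share is at least 1/3.6 = 0.2778, and contributing 0 is dominant otherwise.
Only Sam (8/26) clears that bar, contributing 43; the remaining 7 contribute 0. Total contributed: 43.
The restocking fund pays out 3.6 × 43 = 154.80 in total (split across the unequal shares, but the aggregate is all that matters for the group sum).
The 7 free-riders keep 43 each, adding 301. Group total = 301 + 154.80 = 455.80.

455.80 dollars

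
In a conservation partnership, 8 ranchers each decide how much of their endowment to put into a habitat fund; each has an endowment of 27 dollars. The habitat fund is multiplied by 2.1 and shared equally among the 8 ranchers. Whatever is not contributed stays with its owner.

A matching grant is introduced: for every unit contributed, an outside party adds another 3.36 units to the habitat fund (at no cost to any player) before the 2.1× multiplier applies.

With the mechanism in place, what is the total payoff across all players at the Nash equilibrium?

The effective private return per unit is now 2.1 × 4.36 / 8 = 1.1445 > 1, so every player's dominant strategy flips to full contribution.
So the Nash equilibrium is full contribution by all 8; the group earns 2.1 × 4.36 × 216 = 1977.70.

1977.70 dollars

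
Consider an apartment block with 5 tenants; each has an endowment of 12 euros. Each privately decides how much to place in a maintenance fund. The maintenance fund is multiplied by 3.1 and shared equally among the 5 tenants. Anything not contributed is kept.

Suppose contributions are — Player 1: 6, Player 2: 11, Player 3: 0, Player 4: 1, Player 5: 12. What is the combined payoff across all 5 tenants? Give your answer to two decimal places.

Total contributed: 6 + 11 + 0 + 1 + 12 = 30; total kept: 5 × 12 − 30 = 30.
The maintenance fund pays out 3.1 × 30 = 93.00 in aggregate.
Group total = 30 + 93.00 = 123.00.

123.00 euros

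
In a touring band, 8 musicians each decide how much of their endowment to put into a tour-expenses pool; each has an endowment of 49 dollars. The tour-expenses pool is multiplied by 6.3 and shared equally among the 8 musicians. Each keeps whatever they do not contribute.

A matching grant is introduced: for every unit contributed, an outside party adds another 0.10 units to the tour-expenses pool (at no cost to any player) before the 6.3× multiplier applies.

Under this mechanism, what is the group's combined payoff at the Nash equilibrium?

392.00 dollars

Even with the mechanism, each unit contributed returns only 6.3 × 1.10 / 8 = 0.8663 per unit of net cost, so contributing nothing is still dominant.
Everyone keeps their endowment and the group total is 8 × 49 = 392.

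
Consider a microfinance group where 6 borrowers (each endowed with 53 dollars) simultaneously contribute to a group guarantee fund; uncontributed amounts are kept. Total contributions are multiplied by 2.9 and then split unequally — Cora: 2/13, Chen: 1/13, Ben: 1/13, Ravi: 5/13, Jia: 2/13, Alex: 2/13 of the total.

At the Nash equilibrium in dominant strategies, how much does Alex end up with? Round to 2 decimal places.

For player j, contributing a unit is worthwhile iff 2.9 × (j's share) ≥ 1, i.e. iff j's share is at least 0.3448.
Ravi alone (share 5/13) is above the threshold, contributing 53; the remaining 5 contribute 0. Total contributed: 53.
Alex keeps 53 and receives 2.9 × 53 × 2/13 = 23.65 from the group guarantee fund, for a payoff of 76.65.

76.65 dollars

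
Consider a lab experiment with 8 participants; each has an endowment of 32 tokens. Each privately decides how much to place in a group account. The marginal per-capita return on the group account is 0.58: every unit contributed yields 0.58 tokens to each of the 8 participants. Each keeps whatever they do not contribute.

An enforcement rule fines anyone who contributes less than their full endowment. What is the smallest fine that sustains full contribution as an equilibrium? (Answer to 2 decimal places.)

13.44 tokens

Given the others contribute fully, the best deviation is to contribute 0 (any partial contribution still incurs the fine and gives up units whose private return 0.58 is below 1).
Deviating from 32 to 0 saves 32 tokens but forfeits the deviator's share of the drop in the group account: 0.58 × 32 = 18.56.
So the deviation gain is 32 − 18.56 = 13.44, and the fine must be at least 13.44 tokens to wipe it out.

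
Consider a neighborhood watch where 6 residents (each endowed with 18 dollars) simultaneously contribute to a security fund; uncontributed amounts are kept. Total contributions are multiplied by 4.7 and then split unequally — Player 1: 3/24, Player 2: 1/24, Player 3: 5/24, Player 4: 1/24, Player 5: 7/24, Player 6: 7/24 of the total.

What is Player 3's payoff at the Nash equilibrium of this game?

53.25 dollars

For player j, contributing a unit is worthwhile iff 4.7 × (j's share) ≥ 1, i.e. iff j's share is at least 0.2128.
The shares above 0.2128 belong to Player 5 and Player 6, contributing 18 each; the remaining 4 contribute 0. Total contributed: 36.
Player 3 keeps 18 and receives 4.7 × 36 × 5/24 = 35.25 from the security fund, for a payoff of 53.25.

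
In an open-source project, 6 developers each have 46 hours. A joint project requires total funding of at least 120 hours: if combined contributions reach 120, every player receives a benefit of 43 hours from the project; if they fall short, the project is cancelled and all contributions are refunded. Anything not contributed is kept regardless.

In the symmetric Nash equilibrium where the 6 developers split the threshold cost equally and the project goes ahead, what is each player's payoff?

69 hours

Equal share of the threshold: 120/6 = 20.
At this profile no one gains by cutting their contribution: any cut drops the total below 120, the project is cancelled, contributions are refunded, and the deviator ends with 46, which is less than 46 − 20 + 43 = 69. Contributing more than 20 just wastes the excess. So contributing exactly 20 is a best response.
Each player's payoff: 46 − 20 + 43 = 69.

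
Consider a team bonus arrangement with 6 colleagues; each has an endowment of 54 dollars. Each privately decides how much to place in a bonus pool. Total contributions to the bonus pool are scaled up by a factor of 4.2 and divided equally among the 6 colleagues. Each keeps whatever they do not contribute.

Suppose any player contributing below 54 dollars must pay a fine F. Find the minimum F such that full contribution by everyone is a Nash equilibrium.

16.20 dollars

Given the others contribute fully, the best deviation is to contribute 0 (any partial contribution still incurs the fine and gives up units whose private return 0.7000 is below 1).
Deviating from 54 to 0 saves 54 dollars but forfeits the deviator's share of the drop in the bonus pool: 4.2/6 × 54 = 37.80.
So the deviation gain is 54 − 37.80 = 16.20, and the fine must be at least 16.20 dollars to wipe it out.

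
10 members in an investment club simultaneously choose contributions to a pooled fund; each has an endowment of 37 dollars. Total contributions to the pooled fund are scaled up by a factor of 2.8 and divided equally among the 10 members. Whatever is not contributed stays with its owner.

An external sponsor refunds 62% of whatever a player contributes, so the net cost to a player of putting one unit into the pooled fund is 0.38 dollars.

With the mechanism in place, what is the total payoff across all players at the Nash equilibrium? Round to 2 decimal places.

370.00 dollars

With the mechanism, a contributed unit returns (2.8/10) / 0.38 = 0.7368 per unit of net cost — still below 1 — so contributing 0 remains dominant for every player.
Everyone keeps their endowment and the group total is 10 × 37 = 370.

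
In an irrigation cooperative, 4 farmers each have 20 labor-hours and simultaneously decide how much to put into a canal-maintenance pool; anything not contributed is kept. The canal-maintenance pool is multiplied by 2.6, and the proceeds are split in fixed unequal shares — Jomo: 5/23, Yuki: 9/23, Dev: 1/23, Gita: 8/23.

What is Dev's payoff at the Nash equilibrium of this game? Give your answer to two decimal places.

22.26 labor-hours

Player j's private return per contributed unit is 2.6 × (j's share). Contributing is weakly dominant for j when that share is at least 1/2.6 = 0.3846, and contributing 0 is dominant otherwise.
Only Yuki (9/23) clears that bar, contributing 20; the remaining 3 contribute 0. Total contributed: 20.
Dev keeps 20 and receives 2.6 × 20 × 1/23 = 2.26 from the canal-maintenance pool, for a payoff of 22.26.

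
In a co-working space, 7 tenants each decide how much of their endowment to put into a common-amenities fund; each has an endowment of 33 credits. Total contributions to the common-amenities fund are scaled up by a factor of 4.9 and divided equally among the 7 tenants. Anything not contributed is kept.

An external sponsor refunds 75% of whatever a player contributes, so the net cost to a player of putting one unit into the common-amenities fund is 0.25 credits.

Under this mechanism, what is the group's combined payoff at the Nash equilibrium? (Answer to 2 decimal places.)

Under the mechanism each unit contributed yields (4.9/7) / 0.25 = 2.8000 back to its contributor per unit of net cost, which exceeds 1, making full contribution the dominant choice for everyone.
At the Nash equilibrium everyone contributes 33. Group total payoff = 7 × (33 × 0.75 + 4.9 × 33) = 1305.15.

1305.15 credits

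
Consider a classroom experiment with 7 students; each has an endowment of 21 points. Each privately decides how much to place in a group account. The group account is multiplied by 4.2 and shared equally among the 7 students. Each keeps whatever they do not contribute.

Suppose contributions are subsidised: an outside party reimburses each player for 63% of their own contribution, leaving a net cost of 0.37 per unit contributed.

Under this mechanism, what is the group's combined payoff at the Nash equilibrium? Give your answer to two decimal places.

The effective private return per unit is now (4.2/7) / 0.37 = 1.6216 > 1, so every player's dominant strategy flips to full contribution.
So the Nash equilibrium is full contribution by all 7; the group earns 7 × (21 × 0.63 + 4.2 × 21) = 710.01.

710.01 points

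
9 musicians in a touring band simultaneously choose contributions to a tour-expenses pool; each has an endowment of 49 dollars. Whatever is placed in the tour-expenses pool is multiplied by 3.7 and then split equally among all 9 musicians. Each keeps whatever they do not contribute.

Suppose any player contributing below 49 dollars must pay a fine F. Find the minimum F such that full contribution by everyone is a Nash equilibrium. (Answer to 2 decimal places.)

28.86 dollars

Given the others contribute fully, the best deviation is to contribute 0 (any partial contribution still incurs the fine and gives up units whose private return 0.4111 is below 1).
Deviating from 49 to 0 saves 49 dollars but forfeits the deviator's share of the drop in the tour-expenses pool: 3.7/9 × 49 = 20.14.
So the deviation gain is 49 − 20.14 = 28.86, and the fine must be at least 28.86 dollars to wipe it out.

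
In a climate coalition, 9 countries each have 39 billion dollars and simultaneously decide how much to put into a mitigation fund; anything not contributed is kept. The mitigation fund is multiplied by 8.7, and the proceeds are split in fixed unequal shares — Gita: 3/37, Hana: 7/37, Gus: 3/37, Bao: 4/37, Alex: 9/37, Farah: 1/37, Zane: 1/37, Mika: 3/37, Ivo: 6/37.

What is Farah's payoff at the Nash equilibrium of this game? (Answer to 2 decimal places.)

For player j, contributing a unit is worthwhile iff 8.7 × (j's share) ≥ 1, i.e. iff j's share is at least 0.1149.
Hana, Alex and Ivo are above the threshold, contributing 39 each; the remaining 6 contribute 0. Total contributed: 117.
Farah keeps 39 and receives 8.7 × 117 × 1/37 = 27.51 from the mitigation fund, for a payoff of 66.51.

66.51 billion dollars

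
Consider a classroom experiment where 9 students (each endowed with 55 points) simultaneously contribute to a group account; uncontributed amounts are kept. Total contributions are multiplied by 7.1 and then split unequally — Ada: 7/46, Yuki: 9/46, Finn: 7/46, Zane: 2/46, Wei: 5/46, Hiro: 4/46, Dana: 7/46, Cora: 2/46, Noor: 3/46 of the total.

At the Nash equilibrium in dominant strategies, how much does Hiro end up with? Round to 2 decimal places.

Each unit j contributes comes back to j as 7.1 × (j's share), so j prefers to contribute only if that share exceeds 1/7.1 = 0.1408; otherwise keeping the unit dominates.
Ada, Yuki, Finn and Dana are above the threshold, contributing 55 each; the remaining 5 contribute 0. Total contributed: 220.
Hiro keeps 55 and receives 7.1 × 220 × 4/46 = 135.83 from the group account, for a payoff of 190.83.

190.83 points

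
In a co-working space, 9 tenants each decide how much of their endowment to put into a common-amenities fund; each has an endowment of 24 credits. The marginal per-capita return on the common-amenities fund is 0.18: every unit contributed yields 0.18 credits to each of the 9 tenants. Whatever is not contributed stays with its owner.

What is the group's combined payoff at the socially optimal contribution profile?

Each contributed unit returns 1.620 to the group as a whole (0.18 to each of 9 players), which exceeds 1, so the social optimum is full contribution: group total = 1.620 × 216 = 349.92.

349.92 credits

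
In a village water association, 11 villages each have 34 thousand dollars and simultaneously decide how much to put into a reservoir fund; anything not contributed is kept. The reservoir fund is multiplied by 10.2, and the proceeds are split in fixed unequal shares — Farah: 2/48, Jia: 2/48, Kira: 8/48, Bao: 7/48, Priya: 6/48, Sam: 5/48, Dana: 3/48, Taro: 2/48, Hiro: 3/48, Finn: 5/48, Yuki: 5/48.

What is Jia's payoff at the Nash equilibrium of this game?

Each unit j contributes comes back to j as 10.2 × (j's share), so j prefers to contribute only if that share exceeds 1/10.2 = 0.0980; otherwise keeping the unit dominates.
The shares above 0.0980 belong to Kira, Bao, Priya, Sam, Finn and Yuki, contributing 34 each; the remaining 5 contribute 0. Total contributed: 204.
Jia keeps 34 and receives 10.2 × 204 × 2/48 = 86.70 from the reservoir fund, for a payoff of 120.70.

120.70 thousand dollars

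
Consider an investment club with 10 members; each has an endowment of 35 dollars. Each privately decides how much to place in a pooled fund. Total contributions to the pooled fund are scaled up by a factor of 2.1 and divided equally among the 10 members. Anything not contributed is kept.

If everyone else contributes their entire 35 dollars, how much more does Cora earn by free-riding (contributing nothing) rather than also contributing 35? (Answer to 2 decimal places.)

27.65 dollars

Switching from a contribution of 35 to 0 lets Cora keep an extra 35 dollars, but lowers the pooled fund by 35, which costs Cora their own share of that drop: 2.1/10 × 35 = 7.35.
Net gain = 35 − 7.35 = 27.65. The private return per contributed unit (0.2100) is below 1, so free-riding is indeed the best response regardless of what the others do.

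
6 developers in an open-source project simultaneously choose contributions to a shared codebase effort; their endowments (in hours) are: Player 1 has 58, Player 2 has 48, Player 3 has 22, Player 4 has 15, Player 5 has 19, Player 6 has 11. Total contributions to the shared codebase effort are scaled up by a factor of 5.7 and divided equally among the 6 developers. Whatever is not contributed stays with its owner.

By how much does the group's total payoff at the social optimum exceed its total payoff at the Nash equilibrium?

The private return per contributed unit is 5.7/6 = 0.9500 < 1 for every player regardless of endowment, so the Nash equilibrium is zero contribution and the group total is Σ E_j = 58 + 48 + 22 + 15 + 19 + 11 = 173.
Each contributed unit returns 5.700 to the group, so the social optimum is full contribution by everyone: group total = 5.700 × 173 = 986.10.
Efficiency loss = (5.700 − 1) × 173 = 813.10.

813.10 hours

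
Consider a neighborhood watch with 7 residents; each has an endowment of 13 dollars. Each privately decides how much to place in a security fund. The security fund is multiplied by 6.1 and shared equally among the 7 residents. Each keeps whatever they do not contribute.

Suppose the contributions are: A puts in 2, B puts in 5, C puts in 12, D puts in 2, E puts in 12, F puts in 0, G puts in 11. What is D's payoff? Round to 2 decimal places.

49.34 dollars

Total contributed: 2 + 5 + 12 + 2 + 12 + 0 + 11 = 44.
Each receives 6.1 × 44 / 7 = 38.34 from the security fund.
D keeps 13 − 2 = 11, so D's payoff is 11 + 38.34 = 49.34.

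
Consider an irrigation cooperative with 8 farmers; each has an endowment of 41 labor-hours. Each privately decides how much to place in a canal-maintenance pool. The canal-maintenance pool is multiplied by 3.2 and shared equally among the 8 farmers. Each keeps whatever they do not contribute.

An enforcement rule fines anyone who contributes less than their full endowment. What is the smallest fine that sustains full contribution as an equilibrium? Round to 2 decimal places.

Given the others contribute fully, the best deviation is to contribute 0 (any partial contribution still incurs the fine and gives up units whose private return 0.4000 is below 1).
Deviating from 41 to 0 saves 41 labor-hours but forfeits the deviator's share of the drop in the canal-maintenance pool: 3.2/8 × 41 = 16.40.
So the deviation gain is 41 − 16.40 = 24.60, and the fine must be at least 24.60 labor-hours to wipe it out.

24.60 labor-hours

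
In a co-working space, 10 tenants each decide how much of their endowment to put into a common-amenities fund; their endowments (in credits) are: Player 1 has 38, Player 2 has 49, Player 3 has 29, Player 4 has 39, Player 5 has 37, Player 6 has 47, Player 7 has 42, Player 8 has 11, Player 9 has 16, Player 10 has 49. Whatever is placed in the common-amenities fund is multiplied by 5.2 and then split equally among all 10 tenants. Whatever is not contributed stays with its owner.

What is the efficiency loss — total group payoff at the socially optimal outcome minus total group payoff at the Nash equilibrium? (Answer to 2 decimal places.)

1499.40 credits

The private return per contributed unit is 5.2/10 = 0.5200 < 1 for every player regardless of endowment, so the Nash equilibrium is zero contribution and the group total is Σ E_j = 38 + 49 + 29 + 39 + 37 + 47 + 42 + 11 + 16 + 49 = 357.
Each contributed unit returns 5.200 to the group, so the social optimum is full contribution by everyone: group total = 5.200 × 357 = 1856.40.
Efficiency loss = (5.200 − 1) × 357 = 1499.40.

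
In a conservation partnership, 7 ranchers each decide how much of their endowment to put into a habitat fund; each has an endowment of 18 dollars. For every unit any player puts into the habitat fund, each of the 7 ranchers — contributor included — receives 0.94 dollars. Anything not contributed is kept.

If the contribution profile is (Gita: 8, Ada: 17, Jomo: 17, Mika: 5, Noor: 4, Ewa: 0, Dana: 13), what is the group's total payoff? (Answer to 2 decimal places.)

483.12 dollars

Total contributed: 8 + 17 + 17 + 5 + 4 + 0 + 13 = 64; total kept: 7 × 18 − 64 = 62.
The habitat fund pays out 0.94 × 7 × 64 = 421.12 in aggregate.
Group total = 62 + 421.12 = 483.12.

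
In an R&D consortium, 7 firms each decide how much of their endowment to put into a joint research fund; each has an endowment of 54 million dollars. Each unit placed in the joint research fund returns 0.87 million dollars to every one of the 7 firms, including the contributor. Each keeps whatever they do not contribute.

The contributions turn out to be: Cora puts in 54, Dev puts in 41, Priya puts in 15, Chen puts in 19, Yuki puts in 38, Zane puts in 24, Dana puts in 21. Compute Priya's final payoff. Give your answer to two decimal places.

223.44 million dollars

Total contributed: 54 + 41 + 15 + 19 + 38 + 24 + 21 = 212.
Each receives 0.87 × 212 = 184.44 from the joint research fund.
Priya keeps 54 − 15 = 39, so Priya's payoff is 39 + 184.44 = 223.44.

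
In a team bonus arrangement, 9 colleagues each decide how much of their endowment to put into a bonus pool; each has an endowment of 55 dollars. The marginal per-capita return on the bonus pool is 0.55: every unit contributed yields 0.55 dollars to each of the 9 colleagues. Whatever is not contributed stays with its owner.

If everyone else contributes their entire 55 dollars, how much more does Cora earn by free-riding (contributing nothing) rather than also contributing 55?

Switching from a contribution of 55 to 0 lets Cora keep an extra 55 dollars, but lowers the bonus pool by 55, which costs Cora their own share of that drop: 0.55 × 55 = 30.25.
Net gain = 55 − 30.25 = 24.75. The private return per contributed unit (0.55) is below 1, so free-riding is indeed the best response regardless of what the others do.

24.75 dollars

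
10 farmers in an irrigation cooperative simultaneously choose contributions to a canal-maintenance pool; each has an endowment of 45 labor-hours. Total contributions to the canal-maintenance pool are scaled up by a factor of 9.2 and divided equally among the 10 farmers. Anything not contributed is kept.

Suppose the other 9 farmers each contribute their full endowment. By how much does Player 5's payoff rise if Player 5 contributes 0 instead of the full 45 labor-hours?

Switching from a contribution of 45 to 0 lets Player 5 keep an extra 45 labor-hours, but lowers the canal-maintenance pool by 45, which costs Player 5 their own share of that drop: 9.2/10 × 45 = 41.40.
Net gain = 45 − 41.40 = 3.60. The private return per contributed unit (0.9200) is below 1, so free-riding is indeed the best response regardless of what the others do.

3.60 labor-hours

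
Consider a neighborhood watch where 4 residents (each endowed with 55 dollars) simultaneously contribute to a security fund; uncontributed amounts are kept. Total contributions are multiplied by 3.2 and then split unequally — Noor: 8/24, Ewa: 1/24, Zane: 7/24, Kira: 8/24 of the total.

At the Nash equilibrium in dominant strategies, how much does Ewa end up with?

69.67 dollars

A player with share s gets back 3.2·s per unit contributed, so full contribution is dominant for anyone with s > 1/3.2 = 0.3125 and zero contribution is dominant for anyone below.
Noor and Kira are above the threshold, contributing 55 each; the remaining 2 contribute 0. Total contributed: 110.
Ewa keeps 55 and receives 3.2 × 110 × 1/24 = 14.67 from the security fund, for a payoff of 69.67.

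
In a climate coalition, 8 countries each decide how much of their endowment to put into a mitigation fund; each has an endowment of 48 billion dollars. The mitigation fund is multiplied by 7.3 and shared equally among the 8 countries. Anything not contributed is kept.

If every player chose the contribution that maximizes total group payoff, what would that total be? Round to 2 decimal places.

2803.20 billion dollars

Each contributed unit returns 7.300 to the group as a whole (0.9125 to each of 8 players), which exceeds 1, so the social optimum is full contribution: group total = 7.300 × 384 = 2803.20.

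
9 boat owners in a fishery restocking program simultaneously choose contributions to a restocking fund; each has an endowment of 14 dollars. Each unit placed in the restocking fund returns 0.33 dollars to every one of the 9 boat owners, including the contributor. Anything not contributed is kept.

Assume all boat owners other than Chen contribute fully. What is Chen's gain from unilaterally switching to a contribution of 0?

Switching from a contribution of 14 to 0 lets Chen keep an extra 14 dollars, but lowers the restocking fund by 14, which costs Chen their own share of that drop: 0.33 × 14 = 4.62.
Net gain = 14 − 4.62 = 9.38. The private return per contributed unit (0.33) is below 1, so free-riding is indeed the best response regardless of what the others do.

9.38 dollars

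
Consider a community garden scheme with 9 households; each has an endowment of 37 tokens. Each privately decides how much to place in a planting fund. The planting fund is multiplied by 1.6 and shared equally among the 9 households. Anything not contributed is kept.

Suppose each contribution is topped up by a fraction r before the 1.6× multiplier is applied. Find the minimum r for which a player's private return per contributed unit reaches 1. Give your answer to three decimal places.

With matching at rate r, one contributed unit becomes (1 + r) in the planting fund and returns 1.6 × (1 + r) / 9 to the contributor.
Setting this equal to 1: 1 + r = 9/1.6 = 5.6250.
So the minimum matching rate is r = 5.6250 − 1 = 4.625.

4.625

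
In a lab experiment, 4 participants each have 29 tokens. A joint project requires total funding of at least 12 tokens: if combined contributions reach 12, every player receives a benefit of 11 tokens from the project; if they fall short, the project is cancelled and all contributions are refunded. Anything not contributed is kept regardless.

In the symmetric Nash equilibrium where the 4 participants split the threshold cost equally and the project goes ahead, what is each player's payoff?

Equal share of the threshold: 12/4 = 3.
At this profile no one gains by cutting their contribution: any cut drops the total below 12, the project is cancelled, contributions are refunded, and the deviator ends with 29, which is less than 29 − 3 + 11 = 37. Contributing more than 3 just wastes the excess. So contributing exactly 3 is a best response.
Each player's payoff: 29 − 3 + 11 = 37.

37 tokens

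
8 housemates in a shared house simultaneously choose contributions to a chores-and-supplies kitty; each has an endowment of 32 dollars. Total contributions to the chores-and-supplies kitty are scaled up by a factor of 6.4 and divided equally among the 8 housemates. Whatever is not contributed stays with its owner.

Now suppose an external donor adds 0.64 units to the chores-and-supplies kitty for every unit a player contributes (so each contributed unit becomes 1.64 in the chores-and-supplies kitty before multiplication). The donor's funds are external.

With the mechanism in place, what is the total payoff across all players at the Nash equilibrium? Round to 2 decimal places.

The effective private return per unit is now 6.4 × 1.64 / 8 = 1.3120 > 1, so every player's dominant strategy flips to full contribution.
At the Nash equilibrium everyone contributes 32. Group total payoff = 6.4 × 1.64 × 256 = 2686.98.

2686.98 dollars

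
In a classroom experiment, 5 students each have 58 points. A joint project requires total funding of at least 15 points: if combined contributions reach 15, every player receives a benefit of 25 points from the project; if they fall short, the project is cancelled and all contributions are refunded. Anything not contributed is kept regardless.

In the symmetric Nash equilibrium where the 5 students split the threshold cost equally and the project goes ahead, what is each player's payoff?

Equal share of the threshold: 15/5 = 3.
At this profile no one gains by cutting their contribution: any cut drops the total below 15, the project is cancelled, contributions are refunded, and the deviator ends with 58, which is less than 58 − 3 + 25 = 80. Contributing more than 3 just wastes the excess. So contributing exactly 3 is a best response.
Each player's payoff: 58 − 3 + 25 = 80.

80 points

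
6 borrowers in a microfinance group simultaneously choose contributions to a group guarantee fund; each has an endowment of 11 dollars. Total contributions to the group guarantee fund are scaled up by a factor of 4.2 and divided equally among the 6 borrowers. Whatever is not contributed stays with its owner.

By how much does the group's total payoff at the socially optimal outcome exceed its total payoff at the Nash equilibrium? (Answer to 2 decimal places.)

Each contributed unit returns 4.2/6 = 0.7000 to its contributor — below 1 — so contributing 0 is dominant for every player. At the Nash equilibrium everyone keeps their 11, and the group total is 6 × 11 = 66.
Each contributed unit returns 4.200 to the group as a whole (0.7000 to each of 6 players), which exceeds 1, so the social optimum is full contribution: group total = 4.200 × 66 = 277.20.
Efficiency loss = 277.20 − 66 = 211.20.

211.20 dollars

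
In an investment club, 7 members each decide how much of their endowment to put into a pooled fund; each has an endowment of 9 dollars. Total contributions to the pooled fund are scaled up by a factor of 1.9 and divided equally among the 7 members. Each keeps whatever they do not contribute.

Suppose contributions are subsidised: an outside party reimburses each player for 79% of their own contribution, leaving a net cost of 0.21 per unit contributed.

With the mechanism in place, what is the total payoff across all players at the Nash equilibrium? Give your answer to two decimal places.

With the mechanism, a contributed unit returns (1.9/7) / 0.21 = 1.2925 per unit of net cost to the contributor — now above 1 — so contributing fully is weakly dominant for every player.
So the Nash equilibrium is full contribution by all 7; the group earns 7 × (9 × 0.79 + 1.9 × 9) = 169.47.

169.47 dollars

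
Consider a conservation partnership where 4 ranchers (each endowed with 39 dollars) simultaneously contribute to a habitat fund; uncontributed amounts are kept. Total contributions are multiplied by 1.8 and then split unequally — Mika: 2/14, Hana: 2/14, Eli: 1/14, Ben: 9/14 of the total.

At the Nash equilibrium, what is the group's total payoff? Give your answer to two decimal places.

Player j's private return per contributed unit is 1.8 × (j's share). Contributing is weakly dominant for j when that share is at least 1/1.8 = 0.5556, and contributing 0 is dominant otherwise.
Only Ben (9/14) clears that bar, contributing 39; the remaining 3 contribute 0. Total contributed: 39.
The habitat fund pays out 1.8 × 39 = 70.20 in total (split across the unequal shares, but the aggregate is all that matters for the group sum).
The 3 free-riders keep 39 each, adding 117. Group total = 117 + 70.20 = 187.20.

187.20 dollars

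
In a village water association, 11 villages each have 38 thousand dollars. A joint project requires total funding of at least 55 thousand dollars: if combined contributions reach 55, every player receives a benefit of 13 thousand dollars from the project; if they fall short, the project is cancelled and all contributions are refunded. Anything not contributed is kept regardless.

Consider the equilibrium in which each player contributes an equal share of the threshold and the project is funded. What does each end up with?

Equal share of the threshold: 55/11 = 5.
At this profile no one gains by cutting their contribution: any cut drops the total below 55, the project is cancelled, contributions are refunded, and the deviator ends with 38, which is less than 38 − 5 + 13 = 46. Contributing more than 5 just wastes the excess. So contributing exactly 5 is a best response.
Each player's payoff: 38 − 5 + 13 = 46.

46 thousand dollars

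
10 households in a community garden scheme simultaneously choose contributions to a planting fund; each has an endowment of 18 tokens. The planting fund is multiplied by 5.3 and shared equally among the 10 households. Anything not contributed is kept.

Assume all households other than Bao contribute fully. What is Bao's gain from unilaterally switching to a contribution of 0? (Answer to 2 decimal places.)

8.46 tokens

Switching from a contribution of 18 to 0 lets Bao keep an extra 18 tokens, but lowers the planting fund by 18, which costs Bao their own share of that drop: 5.3/10 × 18 = 9.54.
Net gain = 18 − 9.54 = 8.46. The private return per contributed unit (0.5300) is below 1, so free-riding is indeed the best response regardless of what the others do.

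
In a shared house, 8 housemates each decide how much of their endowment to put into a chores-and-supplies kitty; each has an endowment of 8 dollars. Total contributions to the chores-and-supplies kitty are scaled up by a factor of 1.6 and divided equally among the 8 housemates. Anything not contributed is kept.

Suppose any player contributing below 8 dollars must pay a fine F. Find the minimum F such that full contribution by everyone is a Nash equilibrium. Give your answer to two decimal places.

Given the others contribute fully, the best deviation is to contribute 0 (any partial contribution still incurs the fine and gives up units whose private return 0.2000 is below 1).
Deviating from 8 to 0 saves 8 dollars but forfeits the deviator's share of the drop in the chores-and-supplies kitty: 1.6/8 × 8 = 1.60.
So the deviation gain is 8 − 1.60 = 6.40, and the fine must be at least 6.40 dollars to wipe it out.

6.40 dollars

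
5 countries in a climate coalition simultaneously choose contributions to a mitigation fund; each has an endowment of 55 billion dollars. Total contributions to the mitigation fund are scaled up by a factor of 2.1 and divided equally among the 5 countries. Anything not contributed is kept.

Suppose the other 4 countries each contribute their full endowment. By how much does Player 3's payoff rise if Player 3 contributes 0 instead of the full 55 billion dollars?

Switching from a contribution of 55 to 0 lets Player 3 keep an extra 55 billion dollars, but lowers the mitigation fund by 55, which costs Player 3 their own share of that drop: 2.1/5 × 55 = 23.10.
Net gain = 55 − 23.10 = 31.90. The private return per contributed unit (0.4200) is below 1, so free-riding is indeed the best response regardless of what the others do.

31.90 billion dollars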